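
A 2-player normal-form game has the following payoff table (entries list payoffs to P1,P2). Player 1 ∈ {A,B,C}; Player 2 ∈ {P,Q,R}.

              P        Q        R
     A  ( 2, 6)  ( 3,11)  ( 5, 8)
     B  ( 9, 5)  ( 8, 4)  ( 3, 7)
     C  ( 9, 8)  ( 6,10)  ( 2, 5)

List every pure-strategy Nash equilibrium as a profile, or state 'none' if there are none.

(A,P): not NE [P1→C gives 9>2; P2→Q gives 11>6]
(A,Q): not NE [P1→B gives 8>3]
(A,R): not NE [P2→Q gives 11>8]
(B,P): not NE [P2→R gives 7>5]
(B,Q): not NE [P2→R gives 7>4]
(B,R): not NE [P1→A gives 5>3]
(C,P): not NE [P2→Q gives 10>8]
(C,Q): not NE [P1→B gives 8>6]
(C,R): not NE [P1→A gives 5>2; P2→Q gives 10>5]

Equilibria: none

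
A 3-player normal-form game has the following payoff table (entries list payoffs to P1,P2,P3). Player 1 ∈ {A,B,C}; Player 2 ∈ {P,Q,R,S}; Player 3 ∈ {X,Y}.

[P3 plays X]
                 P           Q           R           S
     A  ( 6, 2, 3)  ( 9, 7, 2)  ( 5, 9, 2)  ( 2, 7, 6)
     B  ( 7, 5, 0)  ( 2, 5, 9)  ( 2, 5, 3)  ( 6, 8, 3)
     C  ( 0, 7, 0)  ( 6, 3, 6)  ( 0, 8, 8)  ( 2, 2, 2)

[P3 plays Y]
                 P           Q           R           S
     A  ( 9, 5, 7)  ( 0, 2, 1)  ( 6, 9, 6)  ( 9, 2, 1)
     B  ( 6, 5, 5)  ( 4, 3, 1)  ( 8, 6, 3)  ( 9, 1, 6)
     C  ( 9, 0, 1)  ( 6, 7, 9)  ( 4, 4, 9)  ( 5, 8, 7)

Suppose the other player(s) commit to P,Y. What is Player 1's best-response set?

u_1(A vs P,Y) = 9
u_1(B vs P,Y) = 6
u_1(C vs P,Y) = 9
max payoff 9 at {A,C}

BR_1 = {A,C}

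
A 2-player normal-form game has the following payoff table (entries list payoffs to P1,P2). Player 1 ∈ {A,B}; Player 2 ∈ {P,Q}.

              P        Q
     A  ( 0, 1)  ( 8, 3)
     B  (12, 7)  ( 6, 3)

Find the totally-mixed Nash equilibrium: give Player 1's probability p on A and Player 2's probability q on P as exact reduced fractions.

P1 indiff ⇒ q·0+(1-q)·8 = q·12+(1-q)·6 ⇒ q(-12) = (1-q)(-2) ⇒ q = 1/7
P2 indiff ⇒ p·1+(1-p)·7 = p·3+(1-p)·3 ⇒ p(-2) = (1-p)(-4) ⇒ p = 2/3

(p,q) = (2/3, 1/7)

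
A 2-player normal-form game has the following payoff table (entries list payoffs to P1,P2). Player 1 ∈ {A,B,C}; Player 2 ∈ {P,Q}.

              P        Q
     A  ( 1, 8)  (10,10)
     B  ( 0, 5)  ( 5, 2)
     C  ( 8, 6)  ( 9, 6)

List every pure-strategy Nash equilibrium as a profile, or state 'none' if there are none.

(A,P): not NE [P1→C gives 8>1; P2→Q gives 10>8]
(A,Q): NE
(B,P): not NE [P1→C gives 8>0]
(B,Q): not NE [P1→A gives 10>5; P2→P gives 5>2]
(C,P): NE
(C,Q): not NE [P1→A gives 10>9]

Nash profiles: (A,Q), (C,P)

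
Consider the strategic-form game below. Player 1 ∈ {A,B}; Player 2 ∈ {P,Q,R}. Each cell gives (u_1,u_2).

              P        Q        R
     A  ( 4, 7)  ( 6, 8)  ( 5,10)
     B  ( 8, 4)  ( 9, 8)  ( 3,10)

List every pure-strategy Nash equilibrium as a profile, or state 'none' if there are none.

NE set: (A,R)

(A,P): not NE [P1→B gives 8>4; P2→R gives 10>7]
(A,Q): not NE [P1→B gives 9>6; P2→R gives 10>8]
(A,R): NE
(B,P): not NE [P2→R gives 10>4]
(B,Q): not NE [P2→R gives 10>8]
(B,R): not NE [P1→A gives 5>3]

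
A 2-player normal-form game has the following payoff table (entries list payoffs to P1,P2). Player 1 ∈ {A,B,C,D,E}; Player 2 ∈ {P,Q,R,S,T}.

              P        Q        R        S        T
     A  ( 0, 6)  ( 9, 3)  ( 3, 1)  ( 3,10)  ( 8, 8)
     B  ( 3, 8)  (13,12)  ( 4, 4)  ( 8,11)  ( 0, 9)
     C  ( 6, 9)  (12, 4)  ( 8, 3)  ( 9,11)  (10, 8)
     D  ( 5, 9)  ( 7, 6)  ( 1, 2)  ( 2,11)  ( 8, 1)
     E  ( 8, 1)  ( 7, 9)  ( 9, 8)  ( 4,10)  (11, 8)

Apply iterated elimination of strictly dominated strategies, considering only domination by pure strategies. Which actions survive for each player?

Survivors P1:{B,C} P2:{Q,S}

P1 drop A (C beats it: P:6>0 Q:12>9 R:8>3 S:9>3 T:10>8)
P1 drop D (C beats it: P:6>5 Q:12>7 R:8>1 S:9>2 T:10>8)
P2 drop P (S beats it: B:11>8 C:11>9 E:10>1)
P2 drop R (Q beats it: B:12>4 C:4>3 E:9>8)
P2 drop T (S beats it: B:11>9 C:11>8 E:10>8)
P1 drop E (B beats it: Q:13>7 S:8>4)
P1→{B,C} P2→{Q,S}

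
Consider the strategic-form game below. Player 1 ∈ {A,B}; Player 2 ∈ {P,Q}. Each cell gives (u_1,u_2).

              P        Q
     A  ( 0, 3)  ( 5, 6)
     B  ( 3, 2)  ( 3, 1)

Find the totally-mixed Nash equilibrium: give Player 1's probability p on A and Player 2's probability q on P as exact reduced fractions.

P1 indiff ⇒ q·0+(1-q)·5 = q·3+(1-q)·3 ⇒ q(-3) = (1-q)(-2) ⇒ q = 2/5
P2 indiff ⇒ p·3+(1-p)·2 = p·6+(1-p)·1 ⇒ p(-3) = (1-p)(-1) ⇒ p = 1/4

(p,q) = (1/4, 2/5)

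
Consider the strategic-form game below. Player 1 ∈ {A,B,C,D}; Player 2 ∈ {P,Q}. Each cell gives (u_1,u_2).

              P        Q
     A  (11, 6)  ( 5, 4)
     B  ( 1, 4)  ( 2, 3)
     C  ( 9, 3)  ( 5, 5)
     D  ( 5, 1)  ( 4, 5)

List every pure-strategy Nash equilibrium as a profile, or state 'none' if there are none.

(A,P): NE
(A,Q): not NE [P2→P gives 6>4]
(B,P): not NE [P1→A gives 11>1]
(B,Q): not NE [P1→C gives 5>2; P2→P gives 4>3]
(C,P): not NE [P1→A gives 11>9; P2→Q gives 5>3]
(C,Q): NE
(D,P): not NE [P1→A gives 11>5; P2→Q gives 5>1]
(D,Q): not NE [P1→C gives 5>4]

NE set: (A,P), (C,Q)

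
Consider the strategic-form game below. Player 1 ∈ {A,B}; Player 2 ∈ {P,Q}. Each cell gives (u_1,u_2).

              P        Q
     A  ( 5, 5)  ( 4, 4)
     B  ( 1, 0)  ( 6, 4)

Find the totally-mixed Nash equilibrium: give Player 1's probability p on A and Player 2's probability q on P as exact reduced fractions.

P1 indiff ⇒ q·5+(1-q)·4 = q·1+(1-q)·6 ⇒ q(4) = (1-q)(2) ⇒ q = 1/3
P2 indiff ⇒ p·5+(1-p)·0 = p·4+(1-p)·4 ⇒ p(1) = (1-p)(4) ⇒ p = 4/5

(p,q) = (4/5, 1/3)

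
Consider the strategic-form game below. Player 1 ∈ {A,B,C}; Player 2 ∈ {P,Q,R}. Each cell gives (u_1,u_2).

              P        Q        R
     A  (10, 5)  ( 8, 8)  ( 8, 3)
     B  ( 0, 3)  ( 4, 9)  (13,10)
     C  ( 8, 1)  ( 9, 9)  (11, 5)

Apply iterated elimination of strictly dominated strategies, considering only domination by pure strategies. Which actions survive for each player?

Survivors P1:{B,C} P2:{Q,R}

P2 drop P (Q beats it: A:8>5 B:9>3 C:9>1)
P1 drop A (C beats it: Q:9>8 R:11>8)
P1→{B,C} P2→{Q,R}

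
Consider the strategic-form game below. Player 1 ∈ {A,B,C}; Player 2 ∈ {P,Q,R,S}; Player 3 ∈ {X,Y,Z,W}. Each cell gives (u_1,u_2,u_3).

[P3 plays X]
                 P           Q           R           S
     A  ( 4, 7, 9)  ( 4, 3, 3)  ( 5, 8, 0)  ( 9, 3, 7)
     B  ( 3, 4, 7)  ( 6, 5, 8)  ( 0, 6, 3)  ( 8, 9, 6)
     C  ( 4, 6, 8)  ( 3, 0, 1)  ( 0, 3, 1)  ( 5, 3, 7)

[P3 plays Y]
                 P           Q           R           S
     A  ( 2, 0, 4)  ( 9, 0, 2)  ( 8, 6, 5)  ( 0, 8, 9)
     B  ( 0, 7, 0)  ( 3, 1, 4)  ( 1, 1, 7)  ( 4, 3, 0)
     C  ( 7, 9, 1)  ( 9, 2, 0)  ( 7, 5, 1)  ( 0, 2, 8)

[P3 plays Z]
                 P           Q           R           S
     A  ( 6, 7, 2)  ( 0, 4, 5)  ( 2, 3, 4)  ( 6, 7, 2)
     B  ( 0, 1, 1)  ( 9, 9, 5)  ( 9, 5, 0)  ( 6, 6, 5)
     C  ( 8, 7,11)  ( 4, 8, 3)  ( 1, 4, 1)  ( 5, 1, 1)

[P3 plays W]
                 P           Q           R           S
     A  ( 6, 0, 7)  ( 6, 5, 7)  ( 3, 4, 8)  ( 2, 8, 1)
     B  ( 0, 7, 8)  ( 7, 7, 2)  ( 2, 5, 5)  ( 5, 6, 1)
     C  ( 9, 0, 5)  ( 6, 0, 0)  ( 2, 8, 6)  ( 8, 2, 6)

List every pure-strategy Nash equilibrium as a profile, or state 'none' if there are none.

No pure NE.

(A,P,X): not NE [P2→R gives 8>7]
(A,P,Y): not NE [P1→C gives 7>2; P2→S gives 8>0; P3→X gives 9>4]
(A,P,Z): not NE [P1→C gives 8>6; P3→X gives 9>2]
(A,P,W): not NE [P1→C gives 9>6; P2→S gives 8>0; P3→X gives 9>7]
(A,Q,X): not NE [P1→B gives 6>4; P2→R gives 8>3; P3→W gives 7>3]
(A,Q,Y): not NE [P2→S gives 8>0; P3→W gives 7>2]
(A,Q,Z): not NE [P1→B gives 9>0; P2→S gives 7>4; P3→W gives 7>5]
(A,Q,W): not NE [P1→B gives 7>6; P2→S gives 8>5]
(A,R,X): not NE [P3→W gives 8>0]
(A,R,Y): not NE [P2→S gives 8>6; P3→W gives 8>5]
(A,R,Z): not NE [P1→B gives 9>2; P2→S gives 7>3; P3→W gives 8>4]
(A,R,W): not NE [P2→S gives 8>4]
(A,S,X): not NE [P2→R gives 8>3; P3→Y gives 9>7]
(A,S,Y): not NE [P1→B gives 4>0]
(A,S,Z): not NE [P3→Y gives 9>2]
(A,S,W): not NE [P1→C gives 8>2; P3→Y gives 9>1]
(B,P,X): not NE [P1→C gives 4>3; P2→S gives 9>4; P3→W gives 8>7]
(B,P,Y): not NE [P1→C gives 7>0; P3→W gives 8>0]
(B,P,Z): not NE [P1→C gives 8>0; P2→Q gives 9>1; P3→W gives 8>1]
(B,P,W): not NE [P1→C gives 9>0]
(B,Q,X): not NE [P2→S gives 9>5]
(B,Q,Y): not NE [P1→C gives 9>3; P2→P gives 7>1; P3→X gives 8>4]
(B,Q,Z): not NE [P3→X gives 8>5]
(B,Q,W): not NE [P3→X gives 8>2]
(B,R,X): not NE [P1→A gives 5>0; P2→S gives 9>6; P3→Y gives 7>3]
(B,R,Y): not NE [P1→A gives 8>1; P2→P gives 7>1]
(B,R,Z): not NE [P2→Q gives 9>5; P3→Y gives 7>0]
(B,R,W): not NE [P1→A gives 3>2; P2→Q gives 7>5; P3→Y gives 7>5]
(B,S,X): not NE [P1→A gives 9>8]
(B,S,Y): not NE [P2→P gives 7>3; P3→X gives 6>0]
(B,S,Z): not NE [P2→Q gives 9>6; P3→X gives 6>5]
(B,S,W): not NE [P1→C gives 8>5; P2→Q gives 7>6; P3→X gives 6>1]
(C,P,X): not NE [P3→Z gives 11>8]
(C,P,Y): not NE [P3→Z gives 11>1]
(C,P,Z): not NE [P2→Q gives 8>7]
(C,P,W): not NE [P2→R gives 8>0; P3→Z gives 11>5]
(C,Q,X): not NE [P1→B gives 6>3; P2→P gives 6>0; P3→Z gives 3>1]
(C,Q,Y): not NE [P2→P gives 9>2; P3→Z gives 3>0]
(C,Q,Z): not NE [P1→B gives 9>4]
(C,Q,W): not NE [P1→B gives 7>6; P2→R gives 8>0; P3→Z gives 3>0]
(C,R,X): not NE [P1→A gives 5>0; P2→P gives 6>3; P3→W gives 6>1]
(C,R,Y): not NE [P1→A gives 8>7; P2→P gives 9>5; P3→W gives 6>1]
(C,R,Z): not NE [P1→B gives 9>1; P2→Q gives 8>4; P3→W gives 6>1]
(C,R,W): not NE [P1→A gives 3>2]
(C,S,X): not NE [P1→A gives 9>5; P2→P gives 6>3; P3→Y gives 8>7]
(C,S,Y): not NE [P1→B gives 4>0; P2→P gives 9>2]
(C,S,Z): not NE [P1→B gives 6>5; P2→Q gives 8>1; P3→Y gives 8>1]
(C,S,W): not NE [P2→R gives 8>2; P3→Y gives 8>6]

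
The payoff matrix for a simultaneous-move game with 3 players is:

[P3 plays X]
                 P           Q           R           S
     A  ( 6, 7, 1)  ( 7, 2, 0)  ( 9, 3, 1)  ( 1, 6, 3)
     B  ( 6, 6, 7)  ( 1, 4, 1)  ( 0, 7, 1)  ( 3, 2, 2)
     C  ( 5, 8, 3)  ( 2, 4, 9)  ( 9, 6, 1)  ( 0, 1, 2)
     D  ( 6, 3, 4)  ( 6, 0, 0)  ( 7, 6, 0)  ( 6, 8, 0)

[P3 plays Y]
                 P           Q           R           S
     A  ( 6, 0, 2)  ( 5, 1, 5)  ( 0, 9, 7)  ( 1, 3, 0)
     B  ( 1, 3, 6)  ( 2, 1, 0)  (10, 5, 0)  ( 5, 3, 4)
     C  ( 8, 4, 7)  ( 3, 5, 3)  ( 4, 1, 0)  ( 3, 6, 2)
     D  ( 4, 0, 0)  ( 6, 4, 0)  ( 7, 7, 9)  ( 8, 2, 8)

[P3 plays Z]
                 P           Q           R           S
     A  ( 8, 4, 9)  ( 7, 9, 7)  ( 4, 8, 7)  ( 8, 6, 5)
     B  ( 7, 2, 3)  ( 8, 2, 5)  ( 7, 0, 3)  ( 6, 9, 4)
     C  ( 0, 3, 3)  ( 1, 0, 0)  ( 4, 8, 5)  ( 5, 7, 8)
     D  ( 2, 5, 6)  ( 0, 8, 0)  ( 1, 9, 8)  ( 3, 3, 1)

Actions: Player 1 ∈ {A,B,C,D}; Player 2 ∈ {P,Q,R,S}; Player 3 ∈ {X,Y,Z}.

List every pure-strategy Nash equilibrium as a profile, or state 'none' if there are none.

No pure NE.

(A,P,X): not NE [P3→Z gives 9>1]
(A,P,Y): not NE [P1→C gives 8>6; P2→R gives 9>0; P3→Z gives 9>2]
(A,P,Z): not NE [P2→Q gives 9>4]
(A,Q,X): not NE [P2→P gives 7>2; P3→Z gives 7>0]
(A,Q,Y): not NE [P1→D gives 6>5; P2→R gives 9>1; P3→Z gives 7>5]
(A,Q,Z): not NE [P1→B gives 8>7]
(A,R,X): not NE [P2→P gives 7>3; P3→Z gives 7>1]
(A,R,Y): not NE [P1→B gives 10>0]
(A,R,Z): not NE [P1→B gives 7>4; P2→Q gives 9>8]
(A,S,X): not NE [P1→D gives 6>1; P2→P gives 7>6; P3→Z gives 5>3]
(A,S,Y): not NE [P1→D gives 8>1; P2→R gives 9>3; P3→Z gives 5>0]
(A,S,Z): not NE [P2→Q gives 9>6]
(B,P,X): not NE [P2→R gives 7>6]
(B,P,Y): not NE [P1→C gives 8>1; P2→R gives 5>3; P3→X gives 7>6]
(B,P,Z): not NE [P1→A gives 8>7; P2→S gives 9>2; P3→X gives 7>3]
(B,Q,X): not NE [P1→A gives 7>1; P2→R gives 7>4; P3→Z gives 5>1]
(B,Q,Y): not NE [P1→D gives 6>2; P2→R gives 5>1; P3→Z gives 5>0]
(B,Q,Z): not NE [P2→S gives 9>2]
(B,R,X): not NE [P1→C gives 9>0; P3→Z gives 3>1]
(B,R,Y): not NE [P3→Z gives 3>0]
(B,R,Z): not NE [P2→S gives 9>0]
(B,S,X): not NE [P1→D gives 6>3; P2→R gives 7>2; P3→Z gives 4>2]
(B,S,Y): not NE [P1→D gives 8>5; P2→R gives 5>3]
(B,S,Z): not NE [P1→A gives 8>6]
(C,P,X): not NE [P1→D gives 6>5; P3→Y gives 7>3]
(C,P,Y): not NE [P2→S gives 6>4]
(C,P,Z): not NE [P1→A gives 8>0; P2→R gives 8>3; P3→Y gives 7>3]
(C,Q,X): not NE [P1→A gives 7>2; P2→P gives 8>4]
(C,Q,Y): not NE [P1→D gives 6>3; P2→S gives 6>5; P3→X gives 9>3]
(C,Q,Z): not NE [P1→B gives 8>1; P2→R gives 8>0; P3→X gives 9>0]
(C,R,X): not NE [P2→P gives 8>6; P3→Z gives 5>1]
(C,R,Y): not NE [P1→B gives 10>4; P2→S gives 6>1; P3→Z gives 5>0]
(C,R,Z): not NE [P1→B gives 7>4]
(C,S,X): not NE [P1→D gives 6>0; P2→P gives 8>1; P3→Z gives 8>2]
(C,S,Y): not NE [P1→D gives 8>3; P3→Z gives 8>2]
(C,S,Z): not NE [P1→A gives 8>5; P2→R gives 8>7]
(D,P,X): not NE [P2→S gives 8>3; P3→Z gives 6>4]
(D,P,Y): not NE [P1→C gives 8>4; P2→R gives 7>0; P3→Z gives 6>0]
(D,P,Z): not NE [P1→A gives 8>2; P2→R gives 9>5]
(D,Q,X): not NE [P1→A gives 7>6; P2→S gives 8>0]
(D,Q,Y): not NE [P2→R gives 7>4]
(D,Q,Z): not NE [P1→B gives 8>0; P2→R gives 9>8]
(D,R,X): not NE [P1→C gives 9>7; P2→S gives 8>6; P3→Y gives 9>0]
(D,R,Y): not NE [P1→B gives 10>7]
(D,R,Z): not NE [P1→B gives 7>1; P3→Y gives 9>8]
(D,S,X): not NE [P3→Y gives 8>0]
(D,S,Y): not NE [P2→R gives 7>2]
(D,S,Z): not NE [P1→A gives 8>3; P2→R gives 9>3; P3→Y gives 8>1]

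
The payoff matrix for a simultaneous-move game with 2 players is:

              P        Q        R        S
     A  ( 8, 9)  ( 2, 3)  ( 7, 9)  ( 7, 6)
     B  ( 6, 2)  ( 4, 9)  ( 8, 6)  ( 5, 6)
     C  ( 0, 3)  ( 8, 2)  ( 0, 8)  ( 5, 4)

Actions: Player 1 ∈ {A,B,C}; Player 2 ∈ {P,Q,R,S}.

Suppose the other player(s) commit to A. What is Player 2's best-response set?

u_2(P vs A) = 9
u_2(Q vs A) = 3
u_2(R vs A) = 9
u_2(S vs A) = 6
max payoff 9 at {P,R}

P2 best: {P,R}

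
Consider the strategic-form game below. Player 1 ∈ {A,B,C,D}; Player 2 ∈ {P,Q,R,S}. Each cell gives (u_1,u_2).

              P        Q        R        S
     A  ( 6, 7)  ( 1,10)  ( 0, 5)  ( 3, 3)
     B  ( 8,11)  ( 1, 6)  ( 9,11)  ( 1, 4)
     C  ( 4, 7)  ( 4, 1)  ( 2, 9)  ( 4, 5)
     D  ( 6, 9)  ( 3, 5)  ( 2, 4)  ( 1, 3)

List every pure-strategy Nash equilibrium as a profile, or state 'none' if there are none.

Nash profiles: (B,P), (B,R)

(A,P): not NE [P1→B gives 8>6; P2→Q gives 10>7]
(A,Q): not NE [P1→C gives 4>1]
(A,R): not NE [P1→B gives 9>0; P2→Q gives 10>5]
(A,S): not NE [P1→C gives 4>3; P2→Q gives 10>3]
(B,P): NE
(B,Q): not NE [P1→C gives 4>1; P2→R gives 11>6]
(B,R): NE
(B,S): not NE [P1→C gives 4>1; P2→R gives 11>4]
(C,P): not NE [P1→B gives 8>4; P2→R gives 9>7]
(C,Q): not NE [P2→R gives 9>1]
(C,R): not NE [P1→B gives 9>2]
(C,S): not NE [P2→R gives 9>5]
(D,P): not NE [P1→B gives 8>6]
(D,Q): not NE [P1→C gives 4>3; P2→P gives 9>5]
(D,R): not NE [P1→B gives 9>2; P2→P gives 9>4]
(D,S): not NE [P1→C gives 4>1; P2→P gives 9>3]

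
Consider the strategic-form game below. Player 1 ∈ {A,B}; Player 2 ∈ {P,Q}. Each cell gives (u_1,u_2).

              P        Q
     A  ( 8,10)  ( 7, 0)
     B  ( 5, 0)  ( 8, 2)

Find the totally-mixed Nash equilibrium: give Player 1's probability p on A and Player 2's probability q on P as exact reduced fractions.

P1 indiff ⇒ q·8+(1-q)·7 = q·5+(1-q)·8 ⇒ q(3) = (1-q)(1) ⇒ q = 1/4
P2 indiff ⇒ p·10+(1-p)·0 = p·0+(1-p)·2 ⇒ p(10) = (1-p)(2) ⇒ p = 1/6

P1 mixes 1/6 on A; P2 mixes 1/4 on P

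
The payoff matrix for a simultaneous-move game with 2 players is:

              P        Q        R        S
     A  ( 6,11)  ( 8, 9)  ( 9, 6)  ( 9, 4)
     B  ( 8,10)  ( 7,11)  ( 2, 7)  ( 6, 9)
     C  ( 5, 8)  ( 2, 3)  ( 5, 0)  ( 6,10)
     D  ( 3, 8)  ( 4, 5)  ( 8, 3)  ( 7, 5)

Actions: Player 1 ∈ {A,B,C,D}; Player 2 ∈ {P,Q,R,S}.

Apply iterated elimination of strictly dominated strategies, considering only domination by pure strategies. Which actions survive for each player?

P1 drop C (A beats it: P:6>5 Q:8>2 R:9>5 S:9>6)
P1 drop D (A beats it: P:6>3 Q:8>4 R:9>8 S:9>7)
P2 drop R (P beats it: A:11>6 B:10>7)
P2 drop S (P beats it: A:11>4 B:10>9)
P1→{A,B} P2→{P,Q}

IESDS → P1:{A,B} P2:{P,Q}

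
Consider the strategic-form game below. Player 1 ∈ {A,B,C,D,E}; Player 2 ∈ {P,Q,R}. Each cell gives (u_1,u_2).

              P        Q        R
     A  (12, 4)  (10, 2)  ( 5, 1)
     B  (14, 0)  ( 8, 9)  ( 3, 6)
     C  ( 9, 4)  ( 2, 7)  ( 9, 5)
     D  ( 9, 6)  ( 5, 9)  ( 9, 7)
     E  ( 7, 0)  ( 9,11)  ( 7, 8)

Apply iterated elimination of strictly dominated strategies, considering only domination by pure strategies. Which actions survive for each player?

P2 drop R (Q beats it: A:2>1 B:9>6 C:7>5 D:9>7 E:11>8)
P1 drop C (A beats it: P:12>9 Q:10>2)
P1 drop D (A beats it: P:12>9 Q:10>5)
P1 drop E (A beats it: P:12>7 Q:10>9)
P1→{A,B} P2→{P,Q}

IESDS → P1:{A,B} P2:{P,Q}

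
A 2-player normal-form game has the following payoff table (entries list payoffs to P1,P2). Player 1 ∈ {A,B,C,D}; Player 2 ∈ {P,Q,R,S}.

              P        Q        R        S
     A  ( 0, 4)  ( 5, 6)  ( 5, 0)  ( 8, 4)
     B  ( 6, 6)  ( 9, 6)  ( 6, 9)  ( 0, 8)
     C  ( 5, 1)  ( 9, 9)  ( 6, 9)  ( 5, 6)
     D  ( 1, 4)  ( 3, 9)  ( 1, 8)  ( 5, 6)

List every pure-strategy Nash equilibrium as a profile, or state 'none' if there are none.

(A,P): not NE [P1→B gives 6>0; P2→Q gives 6>4]
(A,Q): not NE [P1→C gives 9>5]
(A,R): not NE [P1→C gives 6>5; P2→Q gives 6>0]
(A,S): not NE [P2→Q gives 6>4]
(B,P): not NE [P2→R gives 9>6]
(B,Q): not NE [P2→R gives 9>6]
(B,R): NE
(B,S): not NE [P1→A gives 8>0; P2→R gives 9>8]
(C,P): not NE [P1→B gives 6>5; P2→R gives 9>1]
(C,Q): NE
(C,R): NE
(C,S): not NE [P1→A gives 8>5; P2→R gives 9>6]
(D,P): not NE [P1→B gives 6>1; P2→Q gives 9>4]
(D,Q): not NE [P1→C gives 9>3]
(D,R): not NE [P1→C gives 6>1; P2→Q gives 9>8]
(D,S): not NE [P1→A gives 8>5; P2→Q gives 9>6]

Nash profiles: (B,R), (C,Q), (C,R)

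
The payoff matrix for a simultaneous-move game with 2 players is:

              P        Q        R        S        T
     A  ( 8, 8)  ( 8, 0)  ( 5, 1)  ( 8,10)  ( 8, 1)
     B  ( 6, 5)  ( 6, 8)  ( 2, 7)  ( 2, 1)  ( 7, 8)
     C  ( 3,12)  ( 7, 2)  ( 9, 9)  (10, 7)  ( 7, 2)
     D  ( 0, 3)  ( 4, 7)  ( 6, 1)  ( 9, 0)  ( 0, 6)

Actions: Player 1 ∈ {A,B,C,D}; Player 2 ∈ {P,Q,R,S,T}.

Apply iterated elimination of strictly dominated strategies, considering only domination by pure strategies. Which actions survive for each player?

P1 drop B (A beats it: P:8>6 Q:8>6 R:5>2 S:8>2 T:8>7)
P1 drop D (C beats it: P:3>0 Q:7>4 R:9>6 S:10>9 T:7>0)
P2 drop Q (P beats it: A:8>0 C:12>2)
P2 drop R (P beats it: A:8>1 C:12>9)
P2 drop T (P beats it: A:8>1 C:12>2)
P1→{A,C} P2→{P,S}

Survivors P1:{A,C} P2:{P,S}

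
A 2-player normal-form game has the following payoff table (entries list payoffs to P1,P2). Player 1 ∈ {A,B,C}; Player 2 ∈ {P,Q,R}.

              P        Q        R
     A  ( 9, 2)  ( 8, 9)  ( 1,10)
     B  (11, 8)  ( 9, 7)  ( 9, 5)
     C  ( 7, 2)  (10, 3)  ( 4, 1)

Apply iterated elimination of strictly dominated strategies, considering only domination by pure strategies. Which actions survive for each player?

P1 drop A (B beats it: P:11>9 Q:9>8 R:9>1)
P2 drop R (P beats it: B:8>5 C:2>1)
P1→{B,C} P2→{P,Q}

Remaining: P1:{B,C} P2:{P,Q}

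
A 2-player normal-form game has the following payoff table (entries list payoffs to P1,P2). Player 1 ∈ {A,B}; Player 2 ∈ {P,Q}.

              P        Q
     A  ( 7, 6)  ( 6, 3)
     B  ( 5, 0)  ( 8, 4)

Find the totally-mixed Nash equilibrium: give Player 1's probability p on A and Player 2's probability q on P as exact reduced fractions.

p=4/7, q=1/2

P1 indiff ⇒ q·7+(1-q)·6 = q·5+(1-q)·8 ⇒ q(2) = (1-q)(2) ⇒ q = 1/2
P2 indiff ⇒ p·6+(1-p)·0 = p·3+(1-p)·4 ⇒ p(3) = (1-p)(4) ⇒ p = 4/7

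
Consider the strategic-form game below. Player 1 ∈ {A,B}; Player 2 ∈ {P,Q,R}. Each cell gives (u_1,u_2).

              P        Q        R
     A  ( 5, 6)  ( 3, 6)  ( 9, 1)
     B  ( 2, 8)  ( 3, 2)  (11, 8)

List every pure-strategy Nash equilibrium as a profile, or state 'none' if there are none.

NE set: (A,P), (A,Q), (B,R)

(A,P): NE
(A,Q): NE
(A,R): not NE [P1→B gives 11>9; P2→Q gives 6>1]
(B,P): not NE [P1→A gives 5>2]
(B,Q): not NE [P2→R gives 8>2]
(B,R): NE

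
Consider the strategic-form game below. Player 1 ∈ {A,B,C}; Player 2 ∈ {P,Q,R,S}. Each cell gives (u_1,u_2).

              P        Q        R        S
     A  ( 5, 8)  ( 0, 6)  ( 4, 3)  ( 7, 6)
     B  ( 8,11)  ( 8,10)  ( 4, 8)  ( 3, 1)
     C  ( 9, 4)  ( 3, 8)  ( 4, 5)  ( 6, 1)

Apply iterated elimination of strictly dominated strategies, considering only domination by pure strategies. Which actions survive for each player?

Remaining: P1:{B,C} P2:{P,Q}

P2 drop R (Q beats it: A:6>3 B:10>8 C:8>5)
P2 drop S (P beats it: A:8>6 B:11>1 C:4>1)
P1 drop A (B beats it: P:8>5 Q:8>0)
P1→{B,C} P2→{P,Q}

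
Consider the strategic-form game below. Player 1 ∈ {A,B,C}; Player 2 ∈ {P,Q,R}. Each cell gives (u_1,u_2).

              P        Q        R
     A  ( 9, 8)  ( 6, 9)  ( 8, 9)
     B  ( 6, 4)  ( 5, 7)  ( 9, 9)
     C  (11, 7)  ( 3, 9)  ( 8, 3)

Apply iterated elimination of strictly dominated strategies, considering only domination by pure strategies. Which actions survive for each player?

Remaining: P1:{A,B} P2:{Q,R}

P2 drop P (Q beats it: A:9>8 B:7>4 C:9>7)
P1 drop C (B beats it: Q:5>3 R:9>8)
P1→{A,B} P2→{Q,R}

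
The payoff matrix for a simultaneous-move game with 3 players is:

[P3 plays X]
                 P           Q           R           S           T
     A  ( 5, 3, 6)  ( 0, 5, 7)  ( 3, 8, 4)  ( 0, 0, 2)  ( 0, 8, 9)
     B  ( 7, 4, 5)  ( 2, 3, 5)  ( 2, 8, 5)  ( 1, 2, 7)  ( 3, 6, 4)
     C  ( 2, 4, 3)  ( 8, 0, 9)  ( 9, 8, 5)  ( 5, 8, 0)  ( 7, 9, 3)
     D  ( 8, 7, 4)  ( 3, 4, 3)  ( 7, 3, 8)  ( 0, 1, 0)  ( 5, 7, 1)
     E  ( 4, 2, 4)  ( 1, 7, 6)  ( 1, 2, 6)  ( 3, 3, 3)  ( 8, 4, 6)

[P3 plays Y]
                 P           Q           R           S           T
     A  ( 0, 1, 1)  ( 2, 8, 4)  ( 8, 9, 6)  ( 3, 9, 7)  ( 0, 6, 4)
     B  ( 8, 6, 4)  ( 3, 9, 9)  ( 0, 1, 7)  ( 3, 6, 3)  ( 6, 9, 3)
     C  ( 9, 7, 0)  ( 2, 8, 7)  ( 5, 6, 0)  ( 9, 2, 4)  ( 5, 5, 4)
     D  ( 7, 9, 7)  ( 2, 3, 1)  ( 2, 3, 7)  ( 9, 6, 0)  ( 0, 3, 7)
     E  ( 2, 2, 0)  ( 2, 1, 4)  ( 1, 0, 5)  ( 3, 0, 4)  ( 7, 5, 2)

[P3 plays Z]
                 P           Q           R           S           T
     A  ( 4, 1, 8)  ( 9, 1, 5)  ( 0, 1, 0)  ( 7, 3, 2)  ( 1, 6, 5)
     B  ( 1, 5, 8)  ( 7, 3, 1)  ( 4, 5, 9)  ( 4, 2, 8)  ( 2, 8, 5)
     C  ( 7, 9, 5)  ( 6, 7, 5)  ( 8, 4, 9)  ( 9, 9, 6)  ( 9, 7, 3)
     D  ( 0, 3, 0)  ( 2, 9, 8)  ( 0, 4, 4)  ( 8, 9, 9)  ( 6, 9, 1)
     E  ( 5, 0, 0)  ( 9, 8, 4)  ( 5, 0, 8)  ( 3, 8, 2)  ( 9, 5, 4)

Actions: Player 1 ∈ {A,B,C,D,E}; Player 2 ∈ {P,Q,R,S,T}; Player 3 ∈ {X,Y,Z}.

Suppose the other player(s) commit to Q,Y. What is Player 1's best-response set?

u_1(A vs Q,Y) = 2
u_1(B vs Q,Y) = 3
u_1(C vs Q,Y) = 2
u_1(D vs Q,Y) = 2
u_1(E vs Q,Y) = 2
max payoff 3 at {B}

argmax u_1 = {B}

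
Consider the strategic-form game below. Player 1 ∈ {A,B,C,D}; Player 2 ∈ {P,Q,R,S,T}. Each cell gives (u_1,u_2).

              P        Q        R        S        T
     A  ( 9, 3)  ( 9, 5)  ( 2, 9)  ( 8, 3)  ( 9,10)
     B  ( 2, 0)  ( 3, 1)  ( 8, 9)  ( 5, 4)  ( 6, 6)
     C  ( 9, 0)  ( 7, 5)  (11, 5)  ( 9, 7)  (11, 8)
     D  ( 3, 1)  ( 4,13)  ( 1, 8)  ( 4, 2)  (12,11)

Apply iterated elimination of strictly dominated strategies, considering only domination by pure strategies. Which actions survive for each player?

P1 drop B (C beats it: P:9>2 Q:7>3 R:11>8 S:9>5 T:11>6)
P2 drop P (Q beats it: A:5>3 C:5>0 D:13>1)
P2 drop R (T beats it: A:10>9 C:8>5 D:11>8)
P2 drop S (T beats it: A:10>3 C:8>7 D:11>2)
P1→{A,C,D} P2→{Q,T}

IESDS → P1:{A,C,D} P2:{Q,T}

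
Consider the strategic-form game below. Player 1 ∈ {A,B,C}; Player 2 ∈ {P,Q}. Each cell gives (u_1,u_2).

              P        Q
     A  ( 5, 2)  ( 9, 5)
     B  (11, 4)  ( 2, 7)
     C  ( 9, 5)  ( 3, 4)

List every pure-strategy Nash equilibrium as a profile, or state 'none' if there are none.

Nash profiles: (A,Q)

(A,P): not NE [P1→B gives 11>5; P2→Q gives 5>2]
(A,Q): NE
(B,P): not NE [P2→Q gives 7>4]
(B,Q): not NE [P1→A gives 9>2]
(C,P): not NE [P1→B gives 11>9]
(C,Q): not NE [P1→A gives 9>3; P2→P gives 5>4]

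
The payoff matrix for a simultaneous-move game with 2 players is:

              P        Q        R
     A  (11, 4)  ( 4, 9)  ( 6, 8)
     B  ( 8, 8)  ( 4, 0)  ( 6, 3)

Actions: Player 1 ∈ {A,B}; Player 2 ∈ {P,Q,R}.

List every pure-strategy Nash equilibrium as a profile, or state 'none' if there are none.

Nash profiles: (A,Q)

(A,P): not NE [P2→Q gives 9>4]
(A,Q): NE
(A,R): not NE [P2→Q gives 9>8]
(B,P): not NE [P1→A gives 11>8]
(B,Q): not NE [P2→P gives 8>0]
(B,R): not NE [P2→P gives 8>3]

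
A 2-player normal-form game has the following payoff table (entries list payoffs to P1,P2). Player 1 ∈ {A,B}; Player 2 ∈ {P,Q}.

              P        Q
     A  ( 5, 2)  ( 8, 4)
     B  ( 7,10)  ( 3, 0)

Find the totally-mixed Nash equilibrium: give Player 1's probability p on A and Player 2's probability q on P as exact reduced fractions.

P1 indiff ⇒ q·5+(1-q)·8 = q·7+(1-q)·3 ⇒ q(-2) = (1-q)(-5) ⇒ q = 5/7
P2 indiff ⇒ p·2+(1-p)·10 = p·4+(1-p)·0 ⇒ p(-2) = (1-p)(-10) ⇒ p = 5/6

P1 mixes 5/6 on A; P2 mixes 5/7 on P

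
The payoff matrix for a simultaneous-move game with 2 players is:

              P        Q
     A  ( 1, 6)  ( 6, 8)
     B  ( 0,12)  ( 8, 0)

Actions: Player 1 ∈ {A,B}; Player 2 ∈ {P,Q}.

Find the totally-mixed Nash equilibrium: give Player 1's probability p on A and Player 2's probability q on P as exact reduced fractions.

P1 mixes 6/7 on A; P2 mixes 2/3 on P

P1 indiff ⇒ q·1+(1-q)·6 = q·0+(1-q)·8 ⇒ q(1) = (1-q)(2) ⇒ q = 2/3
P2 indiff ⇒ p·6+(1-p)·12 = p·8+(1-p)·0 ⇒ p(-2) = (1-p)(-12) ⇒ p = 6/7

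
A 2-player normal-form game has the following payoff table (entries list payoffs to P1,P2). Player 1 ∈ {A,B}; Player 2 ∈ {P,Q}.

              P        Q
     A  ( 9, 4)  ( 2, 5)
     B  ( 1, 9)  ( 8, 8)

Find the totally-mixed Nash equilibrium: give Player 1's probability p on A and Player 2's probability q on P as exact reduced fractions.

p=1/2, q=3/7

P1 indiff ⇒ q·9+(1-q)·2 = q·1+(1-q)·8 ⇒ q(8) = (1-q)(6) ⇒ q = 3/7
P2 indiff ⇒ p·4+(1-p)·9 = p·5+(1-p)·8 ⇒ p(-1) = (1-p)(-1) ⇒ p = 1/2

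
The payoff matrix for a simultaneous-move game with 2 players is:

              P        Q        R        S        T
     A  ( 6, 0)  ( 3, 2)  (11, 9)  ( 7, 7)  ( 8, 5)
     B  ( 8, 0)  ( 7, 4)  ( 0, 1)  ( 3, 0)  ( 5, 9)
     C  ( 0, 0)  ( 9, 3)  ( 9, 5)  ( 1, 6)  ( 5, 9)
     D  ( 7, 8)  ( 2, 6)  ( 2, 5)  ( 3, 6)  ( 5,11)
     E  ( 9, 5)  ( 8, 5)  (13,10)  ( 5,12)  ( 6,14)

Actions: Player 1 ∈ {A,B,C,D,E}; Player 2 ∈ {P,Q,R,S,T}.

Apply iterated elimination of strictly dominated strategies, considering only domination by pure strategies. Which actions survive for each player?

P1 drop B (E beats it: P:9>8 Q:8>7 R:13>0 S:5>3 T:6>5)
P1 drop D (E beats it: P:9>7 Q:8>2 R:13>2 S:5>3 T:6>5)
P2 drop P (R beats it: A:9>0 C:5>0 E:10>5)
P2 drop Q (R beats it: A:9>2 C:5>3 E:10>5)
P1 drop C (A beats it: R:11>9 S:7>1 T:8>5)
P1→{A,E} P2→{R,S,T}

IESDS → P1:{A,E} P2:{R,S,T}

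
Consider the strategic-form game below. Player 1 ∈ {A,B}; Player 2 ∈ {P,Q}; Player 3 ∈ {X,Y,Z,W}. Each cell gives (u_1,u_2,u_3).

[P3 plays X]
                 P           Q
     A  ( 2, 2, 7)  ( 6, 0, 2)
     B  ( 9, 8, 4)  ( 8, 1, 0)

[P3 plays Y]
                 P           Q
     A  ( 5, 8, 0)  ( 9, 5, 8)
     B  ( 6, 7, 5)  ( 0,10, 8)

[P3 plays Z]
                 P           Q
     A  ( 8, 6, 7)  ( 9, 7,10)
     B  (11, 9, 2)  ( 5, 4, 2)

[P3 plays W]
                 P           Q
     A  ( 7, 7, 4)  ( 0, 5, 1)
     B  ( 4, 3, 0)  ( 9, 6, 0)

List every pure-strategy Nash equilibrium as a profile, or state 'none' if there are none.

NE set: (A,Q,Z)

(A,P,X): not NE [P1→B gives 9>2]
(A,P,Y): not NE [P1→B gives 6>5; P3→Z gives 7>0]
(A,P,Z): not NE [P1→B gives 11>8; P2→Q gives 7>6]
(A,P,W): not NE [P3→Z gives 7>4]
(A,Q,X): not NE [P1→B gives 8>6; P2→P gives 2>0; P3→Z gives 10>2]
(A,Q,Y): not NE [P2→P gives 8>5; P3→Z gives 10>8]
(A,Q,Z): NE
(A,Q,W): not NE [P1→B gives 9>0; P2→P gives 7>5; P3→Z gives 10>1]
(B,P,X): not NE [P3→Y gives 5>4]
(B,P,Y): not NE [P2→Q gives 10>7]
(B,P,Z): not NE [P3→Y gives 5>2]
(B,P,W): not NE [P1→A gives 7>4; P2→Q gives 6>3; P3→Y gives 5>0]
(B,Q,X): not NE [P2→P gives 8>1; P3→Y gives 8>0]
(B,Q,Y): not NE [P1→A gives 9>0]
(B,Q,Z): not NE [P1→A gives 9>5; P2→P gives 9>4; P3→Y gives 8>2]
(B,Q,W): not NE [P3→Y gives 8>0]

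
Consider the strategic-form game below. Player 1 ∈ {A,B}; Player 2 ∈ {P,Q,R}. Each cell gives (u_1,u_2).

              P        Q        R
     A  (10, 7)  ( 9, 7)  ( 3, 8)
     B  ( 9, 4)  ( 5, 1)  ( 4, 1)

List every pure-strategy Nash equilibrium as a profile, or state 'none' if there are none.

No pure NE.

(A,P): not NE [P2→R gives 8>7]
(A,Q): not NE [P2→R gives 8>7]
(A,R): not NE [P1→B gives 4>3]
(B,P): not NE [P1→A gives 10>9]
(B,Q): not NE [P1→A gives 9>5; P2→P gives 4>1]
(B,R): not NE [P2→P gives 4>1]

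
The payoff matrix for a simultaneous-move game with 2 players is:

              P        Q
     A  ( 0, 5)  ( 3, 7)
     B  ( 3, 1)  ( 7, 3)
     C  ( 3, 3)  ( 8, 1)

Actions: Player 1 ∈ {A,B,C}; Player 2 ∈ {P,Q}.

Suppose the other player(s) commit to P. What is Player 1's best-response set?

P1 best: {B,C}

u_1(A vs P) = 0
u_1(B vs P) = 3
u_1(C vs P) = 3
max payoff 3 at {B,C}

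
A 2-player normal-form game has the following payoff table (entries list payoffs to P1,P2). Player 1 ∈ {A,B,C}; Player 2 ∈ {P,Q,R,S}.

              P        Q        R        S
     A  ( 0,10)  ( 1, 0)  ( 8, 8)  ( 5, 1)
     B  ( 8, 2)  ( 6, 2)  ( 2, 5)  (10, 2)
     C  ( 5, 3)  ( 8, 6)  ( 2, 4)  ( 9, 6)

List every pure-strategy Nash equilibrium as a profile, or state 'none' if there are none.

Nash profiles: (C,Q)

(A,P): not NE [P1→B gives 8>0]
(A,Q): not NE [P1→C gives 8>1; P2→P gives 10>0]
(A,R): not NE [P2→P gives 10>8]
(A,S): not NE [P1→B gives 10>5; P2→P gives 10>1]
(B,P): not NE [P2→R gives 5>2]
(B,Q): not NE [P1→C gives 8>6; P2→R gives 5>2]
(B,R): not NE [P1→A gives 8>2]
(B,S): not NE [P2→R gives 5>2]
(C,P): not NE [P1→B gives 8>5; P2→S gives 6>3]
(C,Q): NE
(C,R): not NE [P1→A gives 8>2; P2→S gives 6>4]
(C,S): not NE [P1→B gives 10>9]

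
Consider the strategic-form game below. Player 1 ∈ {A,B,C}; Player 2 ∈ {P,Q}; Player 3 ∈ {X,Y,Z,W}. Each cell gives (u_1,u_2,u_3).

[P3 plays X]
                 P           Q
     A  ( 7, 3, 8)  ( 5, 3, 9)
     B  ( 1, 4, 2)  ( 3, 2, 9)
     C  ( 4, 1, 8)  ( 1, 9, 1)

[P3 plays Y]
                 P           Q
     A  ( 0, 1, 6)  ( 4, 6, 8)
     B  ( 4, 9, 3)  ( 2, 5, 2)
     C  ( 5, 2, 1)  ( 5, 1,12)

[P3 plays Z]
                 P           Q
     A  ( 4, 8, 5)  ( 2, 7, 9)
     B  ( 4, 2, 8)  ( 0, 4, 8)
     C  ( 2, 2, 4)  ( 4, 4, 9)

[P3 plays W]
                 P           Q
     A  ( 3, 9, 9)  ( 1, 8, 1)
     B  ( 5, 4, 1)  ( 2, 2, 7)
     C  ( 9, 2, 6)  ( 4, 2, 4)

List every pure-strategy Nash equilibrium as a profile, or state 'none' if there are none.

Nash profiles: (A,Q,X)

(A,P,X): not NE [P3→W gives 9>8]
(A,P,Y): not NE [P1→C gives 5>0; P2→Q gives 6>1; P3→W gives 9>6]
(A,P,Z): not NE [P3→W gives 9>5]
(A,P,W): not NE [P1→C gives 9>3]
(A,Q,X): NE
(A,Q,Y): not NE [P1→C gives 5>4; P3→Z gives 9>8]
(A,Q,Z): not NE [P1→C gives 4>2; P2→P gives 8>7]
(A,Q,W): not NE [P1→C gives 4>1; P2→P gives 9>8; P3→Z gives 9>1]
(B,P,X): not NE [P1→A gives 7>1; P3→Z gives 8>2]
(B,P,Y): not NE [P1→C gives 5>4; P3→Z gives 8>3]
(B,P,Z): not NE [P2→Q gives 4>2]
(B,P,W): not NE [P1→C gives 9>5; P3→Z gives 8>1]
(B,Q,X): not NE [P1→A gives 5>3; P2→P gives 4>2]
(B,Q,Y): not NE [P1→C gives 5>2; P2→P gives 9>5; P3→X gives 9>2]
(B,Q,Z): not NE [P1→C gives 4>0; P3→X gives 9>8]
(B,Q,W): not NE [P1→C gives 4>2; P2→P gives 4>2; P3→X gives 9>7]
(C,P,X): not NE [P1→A gives 7>4; P2→Q gives 9>1]
(C,P,Y): not NE [P3→X gives 8>1]
(C,P,Z): not NE [P1→B gives 4>2; P2→Q gives 4>2; P3→X gives 8>4]
(C,P,W): not NE [P3→X gives 8>6]
(C,Q,X): not NE [P1→A gives 5>1; P3→Y gives 12>1]
(C,Q,Y): not NE [P2→P gives 2>1]
(C,Q,Z): not NE [P3→Y gives 12>9]
(C,Q,W): not NE [P3→Y gives 12>4]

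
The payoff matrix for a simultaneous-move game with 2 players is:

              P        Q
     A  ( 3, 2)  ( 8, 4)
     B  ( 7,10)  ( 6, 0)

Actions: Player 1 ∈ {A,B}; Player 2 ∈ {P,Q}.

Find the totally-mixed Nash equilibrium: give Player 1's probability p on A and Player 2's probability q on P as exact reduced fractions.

P1 mixes 5/6 on A; P2 mixes 1/3 on P

P1 indiff ⇒ q·3+(1-q)·8 = q·7+(1-q)·6 ⇒ q(-4) = (1-q)(-2) ⇒ q = 1/3
P2 indiff ⇒ p·2+(1-p)·10 = p·4+(1-p)·0 ⇒ p(-2) = (1-p)(-10) ⇒ p = 5/6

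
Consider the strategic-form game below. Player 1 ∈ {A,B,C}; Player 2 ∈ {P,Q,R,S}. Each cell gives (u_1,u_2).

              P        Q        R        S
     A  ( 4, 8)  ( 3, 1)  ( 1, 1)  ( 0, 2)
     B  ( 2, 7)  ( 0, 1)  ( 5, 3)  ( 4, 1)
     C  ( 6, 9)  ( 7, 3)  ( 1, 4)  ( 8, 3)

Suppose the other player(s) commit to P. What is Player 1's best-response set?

argmax u_1 = {C}

u_1(A vs P) = 4
u_1(B vs P) = 2
u_1(C vs P) = 6
max payoff 6 at {C}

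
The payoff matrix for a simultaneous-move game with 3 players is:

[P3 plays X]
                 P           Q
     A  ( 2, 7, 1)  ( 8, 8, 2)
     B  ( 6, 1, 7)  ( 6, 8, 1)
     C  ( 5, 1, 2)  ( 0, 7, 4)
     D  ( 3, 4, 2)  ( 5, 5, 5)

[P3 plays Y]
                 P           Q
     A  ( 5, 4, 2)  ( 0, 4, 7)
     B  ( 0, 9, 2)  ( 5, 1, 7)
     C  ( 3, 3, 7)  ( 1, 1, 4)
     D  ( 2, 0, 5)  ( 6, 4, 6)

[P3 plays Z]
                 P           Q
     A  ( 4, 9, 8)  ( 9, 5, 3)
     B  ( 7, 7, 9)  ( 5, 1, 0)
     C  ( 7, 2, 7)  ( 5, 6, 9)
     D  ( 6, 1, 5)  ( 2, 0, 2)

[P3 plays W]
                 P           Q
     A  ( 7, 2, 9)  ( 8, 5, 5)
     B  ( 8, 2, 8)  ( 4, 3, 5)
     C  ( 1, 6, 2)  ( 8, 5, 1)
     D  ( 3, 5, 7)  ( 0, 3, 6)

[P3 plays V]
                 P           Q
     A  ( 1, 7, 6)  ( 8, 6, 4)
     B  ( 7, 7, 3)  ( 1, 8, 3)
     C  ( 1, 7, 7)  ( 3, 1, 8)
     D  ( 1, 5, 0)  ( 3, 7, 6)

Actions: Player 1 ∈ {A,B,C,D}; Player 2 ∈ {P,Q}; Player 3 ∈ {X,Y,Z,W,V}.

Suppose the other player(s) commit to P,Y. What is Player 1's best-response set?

u_1(A vs P,Y) = 5
u_1(B vs P,Y) = 0
u_1(C vs P,Y) = 3
u_1(D vs P,Y) = 2
max payoff 5 at {A}

P1 best: {A}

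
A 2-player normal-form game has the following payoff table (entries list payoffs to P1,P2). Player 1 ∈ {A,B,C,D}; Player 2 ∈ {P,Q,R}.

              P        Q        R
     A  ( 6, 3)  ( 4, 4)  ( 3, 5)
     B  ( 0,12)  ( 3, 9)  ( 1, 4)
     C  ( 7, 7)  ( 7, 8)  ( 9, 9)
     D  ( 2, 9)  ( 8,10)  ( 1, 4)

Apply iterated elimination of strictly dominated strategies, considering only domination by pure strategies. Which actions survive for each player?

P1 drop A (C beats it: P:7>6 Q:7>4 R:9>3)
P1 drop B (C beats it: P:7>0 Q:7>3 R:9>1)
P2 drop P (Q beats it: C:8>7 D:10>9)
P1→{C,D} P2→{Q,R}

Remaining: P1:{C,D} P2:{Q,R}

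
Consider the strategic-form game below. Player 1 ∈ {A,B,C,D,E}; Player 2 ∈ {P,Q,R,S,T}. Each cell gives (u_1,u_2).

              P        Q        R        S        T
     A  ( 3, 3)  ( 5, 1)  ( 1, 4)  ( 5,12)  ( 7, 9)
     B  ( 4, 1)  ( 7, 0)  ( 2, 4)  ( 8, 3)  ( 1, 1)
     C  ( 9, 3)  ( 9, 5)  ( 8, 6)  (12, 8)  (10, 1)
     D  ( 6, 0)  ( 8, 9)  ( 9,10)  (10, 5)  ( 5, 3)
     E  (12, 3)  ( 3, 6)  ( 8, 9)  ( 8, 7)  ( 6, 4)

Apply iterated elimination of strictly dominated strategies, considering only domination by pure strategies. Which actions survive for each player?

Survivors P1:{C,D} P2:{R,S}

P1 drop A (C beats it: P:9>3 Q:9>5 R:8>1 S:12>5 T:10>7)
P1 drop B (C beats it: P:9>4 Q:9>7 R:8>2 S:12>8 T:10>1)
P2 drop P (Q beats it: C:5>3 D:9>0 E:6>3)
P2 drop Q (R beats it: C:6>5 D:10>9 E:9>6)
P2 drop T (R beats it: C:6>1 D:10>3 E:9>4)
P1 drop E (D beats it: R:9>8 S:10>8)
P1→{C,D} P2→{R,S}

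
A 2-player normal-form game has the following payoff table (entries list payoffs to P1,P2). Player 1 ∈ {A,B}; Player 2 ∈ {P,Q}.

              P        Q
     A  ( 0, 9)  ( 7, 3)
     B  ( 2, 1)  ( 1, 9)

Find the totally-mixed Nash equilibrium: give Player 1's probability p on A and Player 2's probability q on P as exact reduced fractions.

P1 indiff ⇒ q·0+(1-q)·7 = q·2+(1-q)·1 ⇒ q(-2) = (1-q)(-6) ⇒ q = 3/4
P2 indiff ⇒ p·9+(1-p)·1 = p·3+(1-p)·9 ⇒ p(6) = (1-p)(8) ⇒ p = 4/7

P1 mixes 4/7 on A; P2 mixes 3/4 on P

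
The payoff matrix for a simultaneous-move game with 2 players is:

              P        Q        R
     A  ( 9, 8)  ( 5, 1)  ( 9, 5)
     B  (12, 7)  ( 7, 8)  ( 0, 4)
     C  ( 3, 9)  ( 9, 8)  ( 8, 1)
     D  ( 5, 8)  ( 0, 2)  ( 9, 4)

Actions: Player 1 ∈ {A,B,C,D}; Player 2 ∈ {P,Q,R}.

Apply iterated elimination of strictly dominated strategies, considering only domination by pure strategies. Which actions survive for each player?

Survivors P1:{B,C} P2:{P,Q}

P2 drop R (P beats it: A:8>5 B:7>4 C:9>1 D:8>4)
P1 drop A (B beats it: P:12>9 Q:7>5)
P1 drop D (B beats it: P:12>5 Q:7>0)
P1→{B,C} P2→{P,Q}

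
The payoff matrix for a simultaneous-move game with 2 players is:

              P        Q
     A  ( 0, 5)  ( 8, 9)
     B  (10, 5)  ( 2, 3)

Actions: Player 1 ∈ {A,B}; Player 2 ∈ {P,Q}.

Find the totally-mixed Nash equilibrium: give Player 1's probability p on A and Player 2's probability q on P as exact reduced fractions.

P1 indiff ⇒ q·0+(1-q)·8 = q·10+(1-q)·2 ⇒ q(-10) = (1-q)(-6) ⇒ q = 3/8
P2 indiff ⇒ p·5+(1-p)·5 = p·9+(1-p)·3 ⇒ p(-4) = (1-p)(-2) ⇒ p = 1/3

p=1/3, q=3/8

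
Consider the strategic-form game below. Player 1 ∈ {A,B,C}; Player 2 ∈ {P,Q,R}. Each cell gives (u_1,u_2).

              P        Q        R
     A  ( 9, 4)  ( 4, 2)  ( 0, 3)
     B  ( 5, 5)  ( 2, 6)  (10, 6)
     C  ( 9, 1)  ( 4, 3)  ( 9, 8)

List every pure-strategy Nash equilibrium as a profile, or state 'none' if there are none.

(A,P): NE
(A,Q): not NE [P2→P gives 4>2]
(A,R): not NE [P1→B gives 10>0; P2→P gives 4>3]
(B,P): not NE [P1→C gives 9>5; P2→R gives 6>5]
(B,Q): not NE [P1→C gives 4>2]
(B,R): NE
(C,P): not NE [P2→R gives 8>1]
(C,Q): not NE [P2→R gives 8>3]
(C,R): not NE [P1→B gives 10>9]

Nash profiles: (A,P), (B,R)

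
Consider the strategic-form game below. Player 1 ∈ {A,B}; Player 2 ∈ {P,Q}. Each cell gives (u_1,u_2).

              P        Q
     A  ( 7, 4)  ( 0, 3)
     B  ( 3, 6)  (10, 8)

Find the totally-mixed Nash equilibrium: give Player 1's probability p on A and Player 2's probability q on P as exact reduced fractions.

P1 indiff ⇒ q·7+(1-q)·0 = q·3+(1-q)·10 ⇒ q(4) = (1-q)(10) ⇒ q = 5/7
P2 indiff ⇒ p·4+(1-p)·6 = p·3+(1-p)·8 ⇒ p(1) = (1-p)(2) ⇒ p = 2/3

p=2/3, q=5/7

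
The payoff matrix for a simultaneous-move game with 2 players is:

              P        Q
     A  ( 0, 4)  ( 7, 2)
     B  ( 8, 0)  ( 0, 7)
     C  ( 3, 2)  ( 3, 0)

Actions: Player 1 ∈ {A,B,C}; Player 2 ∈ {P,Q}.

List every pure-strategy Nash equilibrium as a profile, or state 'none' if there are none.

No pure NE.

(A,P): not NE [P1→B gives 8>0]
(A,Q): not NE [P2→P gives 4>2]
(B,P): not NE [P2→Q gives 7>0]
(B,Q): not NE [P1→A gives 7>0]
(C,P): not NE [P1→B gives 8>3]
(C,Q): not NE [P1→A gives 7>3; P2→P gives 2>0]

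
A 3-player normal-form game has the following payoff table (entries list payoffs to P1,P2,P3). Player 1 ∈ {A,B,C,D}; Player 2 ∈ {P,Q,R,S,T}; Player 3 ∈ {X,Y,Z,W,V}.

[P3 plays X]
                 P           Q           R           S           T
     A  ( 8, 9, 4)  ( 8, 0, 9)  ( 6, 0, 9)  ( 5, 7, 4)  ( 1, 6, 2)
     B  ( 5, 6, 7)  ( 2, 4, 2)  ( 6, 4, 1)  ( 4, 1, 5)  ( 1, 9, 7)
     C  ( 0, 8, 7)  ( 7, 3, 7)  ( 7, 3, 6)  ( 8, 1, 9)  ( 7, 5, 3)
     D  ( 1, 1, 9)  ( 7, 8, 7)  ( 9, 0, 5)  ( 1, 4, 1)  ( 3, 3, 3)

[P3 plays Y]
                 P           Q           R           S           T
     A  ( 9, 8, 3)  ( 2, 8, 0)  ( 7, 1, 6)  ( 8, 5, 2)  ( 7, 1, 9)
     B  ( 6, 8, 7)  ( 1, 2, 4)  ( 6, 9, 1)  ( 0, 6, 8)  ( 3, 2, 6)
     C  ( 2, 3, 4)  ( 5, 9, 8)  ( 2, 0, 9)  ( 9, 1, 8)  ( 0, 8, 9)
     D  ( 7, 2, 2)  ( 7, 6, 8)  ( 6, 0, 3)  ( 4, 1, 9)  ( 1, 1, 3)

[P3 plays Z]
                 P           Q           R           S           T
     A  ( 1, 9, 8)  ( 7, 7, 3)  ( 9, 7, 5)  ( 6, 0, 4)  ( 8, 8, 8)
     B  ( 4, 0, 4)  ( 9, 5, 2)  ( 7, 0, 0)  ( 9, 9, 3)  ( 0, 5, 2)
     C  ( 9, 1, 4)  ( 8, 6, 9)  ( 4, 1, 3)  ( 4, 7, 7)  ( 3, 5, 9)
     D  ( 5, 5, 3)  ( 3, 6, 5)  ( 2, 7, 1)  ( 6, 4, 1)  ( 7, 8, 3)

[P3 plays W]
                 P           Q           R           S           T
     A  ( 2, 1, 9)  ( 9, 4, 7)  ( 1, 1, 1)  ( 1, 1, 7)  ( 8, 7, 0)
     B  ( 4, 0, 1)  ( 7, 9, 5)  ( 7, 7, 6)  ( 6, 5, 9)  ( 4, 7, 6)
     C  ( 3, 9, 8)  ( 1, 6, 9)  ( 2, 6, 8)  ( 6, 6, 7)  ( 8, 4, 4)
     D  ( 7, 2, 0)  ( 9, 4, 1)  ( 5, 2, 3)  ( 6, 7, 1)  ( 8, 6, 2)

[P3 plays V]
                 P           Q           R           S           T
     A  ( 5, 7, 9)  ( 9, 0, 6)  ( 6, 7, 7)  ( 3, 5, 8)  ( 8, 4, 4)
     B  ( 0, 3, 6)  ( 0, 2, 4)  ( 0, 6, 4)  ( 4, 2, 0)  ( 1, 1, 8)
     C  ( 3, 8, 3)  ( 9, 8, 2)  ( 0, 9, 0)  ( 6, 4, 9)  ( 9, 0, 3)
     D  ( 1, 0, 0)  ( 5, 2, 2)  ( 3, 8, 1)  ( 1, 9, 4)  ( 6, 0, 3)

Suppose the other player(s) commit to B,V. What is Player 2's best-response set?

u_2(P vs B,V) = 3
u_2(Q vs B,V) = 2
u_2(R vs B,V) = 6
u_2(S vs B,V) = 2
u_2(T vs B,V) = 1
max payoff 6 at {R}

P2 best: {R}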